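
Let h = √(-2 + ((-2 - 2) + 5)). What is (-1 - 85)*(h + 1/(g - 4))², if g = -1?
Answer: 2064/25 + 172*I/5 ≈ 82.56 + 34.4*I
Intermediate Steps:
h = I (h = √(-2 + (-4 + 5)) = √(-2 + 1) = √(-1) = I ≈ 1.0*I)
(-1 - 85)*(h + 1/(g - 4))² = (-1 - 85)*(I + 1/(-1 - 4))² = -86*(I + 1/(-5))² = -86*(I - ⅕)² = -86*(-⅕ + I)²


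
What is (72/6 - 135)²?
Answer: 15129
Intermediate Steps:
(72/6 - 135)² = (72*(⅙) - 135)² = (12 - 135)² = (-123)² = 15129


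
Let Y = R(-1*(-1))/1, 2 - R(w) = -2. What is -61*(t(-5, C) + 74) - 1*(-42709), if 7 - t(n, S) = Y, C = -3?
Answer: 38012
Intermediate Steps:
R(w) = 4 (R(w) = 2 - 1*(-2) = 2 + 2 = 4)
Y = 4 (Y = 4/1 = 4*1 = 4)
t(n, S) = 3 (t(n, S) = 7 - 1*4 = 7 - 4 = 3)
-61*(t(-5, C) + 74) - 1*(-42709) = -61*(3 + 74) - 1*(-42709) = -61*77 + 42709 = -4697 + 42709 = 38012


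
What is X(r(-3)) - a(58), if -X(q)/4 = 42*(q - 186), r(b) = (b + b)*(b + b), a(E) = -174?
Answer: 25374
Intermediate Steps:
r(b) = 4*b**2 (r(b) = (2*b)*(2*b) = 4*b**2)
X(q) = 31248 - 168*q (X(q) = -168*(q - 186) = -168*(-186 + q) = -4*(-7812 + 42*q) = 31248 - 168*q)
X(r(-3)) - a(58) = (31248 - 672*(-3)**2) - 1*(-174) = (31248 - 672*9) + 174 = (31248 - 168*36) + 174 = (31248 - 6048) + 174 = 25200 + 174 = 25374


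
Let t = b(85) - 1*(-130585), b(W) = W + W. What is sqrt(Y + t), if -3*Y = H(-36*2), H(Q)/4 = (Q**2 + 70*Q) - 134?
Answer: 5*sqrt(47067)/3 ≈ 361.58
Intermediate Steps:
b(W) = 2*W
H(Q) = -536 + 4*Q**2 + 280*Q (H(Q) = 4*((Q**2 + 70*Q) - 134) = 4*(-134 + Q**2 + 70*Q) = -536 + 4*Q**2 + 280*Q)
t = 130755 (t = 2*85 - 1*(-130585) = 170 + 130585 = 130755)
Y = -40/3 (Y = -(-536 + 4*(-36*2)**2 + 280*(-36*2))/3 = -(-536 + 4*(-72)**2 + 280*(-72))/3 = -(-536 + 4*5184 - 20160)/3 = -(-536 + 20736 - 20160)/3 = -1/3*40 = -40/3 ≈ -13.333)
sqrt(Y + t) = sqrt(-40/3 + 130755) = sqrt(392225/3) = 5*sqrt(47067)/3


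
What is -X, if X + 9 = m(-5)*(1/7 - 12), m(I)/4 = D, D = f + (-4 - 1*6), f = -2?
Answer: -3921/7 ≈ -560.14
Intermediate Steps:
D = -12 (D = -2 + (-4 - 1*6) = -2 + (-4 - 6) = -2 - 10 = -12)
m(I) = -48 (m(I) = 4*(-12) = -48)
X = 3921/7 (X = -9 - 48*(1/7 - 12) = -9 - 48*(⅐ - 12) = -9 - 48*(-83/7) = -9 + 3984/7 = 3921/7 ≈ 560.14)
-X = -1*3921/7 = -3921/7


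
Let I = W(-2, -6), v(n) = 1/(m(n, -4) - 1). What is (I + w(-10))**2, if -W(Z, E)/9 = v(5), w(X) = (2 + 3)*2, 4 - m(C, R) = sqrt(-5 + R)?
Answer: 70 - 51*I/2 ≈ 70.0 - 25.5*I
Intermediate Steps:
m(C, R) = 4 - sqrt(-5 + R)
w(X) = 10 (w(X) = 5*2 = 10)
v(n) = (3 + 3*I)/18 (v(n) = 1/((4 - sqrt(-5 - 4)) - 1) = 1/((4 - sqrt(-9)) - 1) = 1/((4 - 3*I) - 1) = 1/(3 - 3*I) = (3 + 3*I)/18)
W(Z, E) = -3/2 - 3*I/2 (W(Z, E) = -9*(1/6 + I/6) = -3/2 - 3*I/2)
I = -3/2 - 3*I/2 ≈ -1.5 - 1.5*I
(I + w(-10))**2 = ((-3/2 - 3*I/2) + 10)**2 = (17/2 - 3*I/2)**2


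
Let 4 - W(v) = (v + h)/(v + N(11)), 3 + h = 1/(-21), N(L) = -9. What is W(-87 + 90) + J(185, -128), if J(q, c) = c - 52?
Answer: -22177/126 ≈ -176.01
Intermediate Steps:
J(q, c) = -52 + c
h = -64/21 (h = -3 + 1/(-21) = -3 - 1/21 = -64/21 ≈ -3.0476)
W(v) = 4 - (-64/21 + v)/(-9 + v) (W(v) = 4 - (v - 64/21)/(v - 9) = 4 - (-64/21 + v)/(-9 + v))
W(-87 + 90) + J(185, -128) = (-692 + 63*(-87 + 90))/(21*(-9 + (-87 + 90))) + (-52 - 128) = (-692 + 63*3)/(21*(-9 + 3)) - 180 = (1/21)*(-692 + 189)/(-6) - 180 = (1/21)*(-⅙)*(-503) - 180 = 503/126 - 180 = -22177/126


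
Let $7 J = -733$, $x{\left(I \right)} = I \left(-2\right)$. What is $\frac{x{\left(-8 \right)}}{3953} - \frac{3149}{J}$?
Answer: $\frac{87147707}{2897549} \approx 30.076$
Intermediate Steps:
$x{\left(I \right)} = - 2 I$
$J = - \frac{733}{7}$ ($J = \frac{1}{7} \left(-733\right) = - \frac{733}{7} \approx -104.71$)
$\frac{x{\left(-8 \right)}}{3953} - \frac{3149}{J} = \frac{\left(-2\right) \left(-8\right)}{3953} - \frac{3149}{- \frac{733}{7}} = 16 \cdot \frac{1}{3953} - - \frac{22043}{733} = \frac{16}{3953} + \frac{22043}{733} = \frac{87147707}{2897549}$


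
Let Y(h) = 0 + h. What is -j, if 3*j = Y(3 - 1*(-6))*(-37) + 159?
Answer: 58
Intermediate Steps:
Y(h) = h
j = -58 (j = ((3 - 1*(-6))*(-37) + 159)/3 = ((3 + 6)*(-37) + 159)/3 = (9*(-37) + 159)/3 = (-333 + 159)/3 = (⅓)*(-174) = -58)
-j = -1*(-58) = 58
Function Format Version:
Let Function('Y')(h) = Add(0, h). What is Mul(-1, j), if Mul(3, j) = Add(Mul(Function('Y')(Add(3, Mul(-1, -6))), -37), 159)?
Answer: 58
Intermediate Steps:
Function('Y')(h) = h
j = -58 (j = Mul(Rational(1, 3), Add(Mul(Add(3, Mul(-1, -6)), -37), 159)) = Mul(Rational(1, 3), Add(Mul(Add(3, 6), -37), 159)) = Mul(Rational(1, 3), Add(Mul(9, -37), 159)) = Mul(Rational(1, 3), Add(-333, 159)) = Mul(Rational(1, 3), -174) = -58)
Mul(-1, j) = Mul(-1, -58) = 58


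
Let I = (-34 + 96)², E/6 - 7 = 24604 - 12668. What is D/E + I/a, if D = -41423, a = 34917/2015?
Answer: 184530712463/834027462 ≈ 221.25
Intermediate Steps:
a = 34917/2015 (a = 34917*(1/2015) = 34917/2015 ≈ 17.329)
E = 71658 (E = 42 + 6*(24604 - 12668) = 42 + 6*11936 = 42 + 71616 = 71658)
I = 3844 (I = 62² = 3844)
D/E + I/a = -41423/71658 + 3844/(34917/2015) = -41423*1/71658 + 3844*(2015/34917) = -41423/71658 + 7745660/34917 = 184530712463/834027462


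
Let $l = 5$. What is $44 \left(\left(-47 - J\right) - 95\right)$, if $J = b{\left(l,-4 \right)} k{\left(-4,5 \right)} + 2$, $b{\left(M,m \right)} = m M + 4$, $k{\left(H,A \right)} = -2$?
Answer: $-7744$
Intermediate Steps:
$b{\left(M,m \right)} = 4 + M m$ ($b{\left(M,m \right)} = M m + 4 = 4 + M m$)
$J = 34$ ($J = \left(4 + 5 \left(-4\right)\right) \left(-2\right) + 2 = \left(4 - 20\right) \left(-2\right) + 2 = \left(-16\right) \left(-2\right) + 2 = 32 + 2 = 34$)
$44 \left(\left(-47 - J\right) - 95\right) = 44 \left(\left(-47 - 34\right) - 95\right) = 44 \left(-81 - 95\right) = 44 \left(-176\right) = -7744$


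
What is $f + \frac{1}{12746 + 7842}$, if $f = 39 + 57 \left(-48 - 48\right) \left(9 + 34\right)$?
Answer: $- \frac{4843471115}{20588} \approx -2.3526 \cdot 10^{5}$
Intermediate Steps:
$f = -235257$ ($f = 39 + 57 \left(\left(-96\right) 43\right) = 39 + 57 \left(-4128\right) = 39 - 235296 = -235257$)
$f + \frac{1}{12746 + 7842} = -235257 + \frac{1}{12746 + 7842} = -235257 + \frac{1}{20588} = - \frac{4843471115}{20588}$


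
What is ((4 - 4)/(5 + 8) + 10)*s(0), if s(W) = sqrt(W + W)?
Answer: 0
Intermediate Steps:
s(W) = sqrt(2)*sqrt(W) (s(W) = sqrt(2*W) = sqrt(2)*sqrt(W))
((4 - 4)/(5 + 8) + 10)*s(0) = ((4 - 4)/(5 + 8) + 10)*(sqrt(2)*sqrt(0)) = (0/13 + 10)*(sqrt(2)*0) = (0*(1/13) + 10)*0 = (0 + 10)*0 = 10*0 = 0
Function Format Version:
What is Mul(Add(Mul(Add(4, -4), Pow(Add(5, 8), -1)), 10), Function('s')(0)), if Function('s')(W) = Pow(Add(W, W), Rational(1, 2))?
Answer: 0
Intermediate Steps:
Function('s')(W) = Mul(Pow(2, Rational(1, 2)), Pow(W, Rational(1, 2))) (Function('s')(W) = Pow(Mul(2, W), Rational(1, 2)) = Mul(Pow(2, Rational(1, 2)), Pow(W, Rational(1, 2))))
Mul(Add(Mul(Add(4, -4), Pow(Add(5, 8), -1)), 10), Function('s')(0)) = Mul(Add(Mul(Add(4, -4), Pow(Add(5, 8), -1)), 10), Mul(Pow(2, Rational(1, 2)), Pow(0, Rational(1, 2)))) = Mul(Add(Mul(0, Pow(13, -1)), 10), Mul(Pow(2, Rational(1, 2)), 0)) = Mul(Add(Mul(0, Rational(1, 13)), 10), 0) = Mul(Add(0, 10), 0) = Mul(10, 0) = 0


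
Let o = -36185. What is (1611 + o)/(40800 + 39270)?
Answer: -17287/40035 ≈ -0.43180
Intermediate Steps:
(1611 + o)/(40800 + 39270) = (1611 - 36185)/(40800 + 39270) = -34574/80070 = -34574*1/80070 = -17287/40035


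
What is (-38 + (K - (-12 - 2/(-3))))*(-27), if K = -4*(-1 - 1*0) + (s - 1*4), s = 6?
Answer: 558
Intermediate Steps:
K = 6 (K = -4*(-1 - 1*0) + (6 - 1*4) = -4*(-1 + 0) + (6 - 4) = -4*(-1) + 2 = 4 + 2 = 6)
(-38 + (K - (-12 - 2/(-3))))*(-27) = (-38 + (6 - (-12 - 2/(-3))))*(-27) = (-38 + (6 - (-12 - 2*(-1)/3)))*(-27) = (-38 + (6 - (-12 - 1*(-⅔))))*(-27) = (-38 + (6 - (-12 + ⅔)))*(-27) = (-38 + (6 - 1*(-34/3)))*(-27) = (-38 + (6 + 34/3))*(-27) = (-38 + 52/3)*(-27) = -62/3*(-27) = 558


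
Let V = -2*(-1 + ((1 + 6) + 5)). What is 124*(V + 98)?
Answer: 9424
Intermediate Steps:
V = -22 (V = -2*(-1 + (7 + 5)) = -2*(-1 + 12) = -2*11 = -1*22 = -22)
124*(V + 98) = 124*(-22 + 98) = 124*76 = 9424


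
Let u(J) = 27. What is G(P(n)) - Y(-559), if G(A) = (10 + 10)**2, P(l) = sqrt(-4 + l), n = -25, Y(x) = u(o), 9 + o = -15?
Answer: 373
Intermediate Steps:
o = -24 (o = -9 - 15 = -24)
Y(x) = 27
G(A) = 400 (G(A) = 20**2 = 400)
G(P(n)) - Y(-559) = 400 - 1*27 = 400 - 27 = 373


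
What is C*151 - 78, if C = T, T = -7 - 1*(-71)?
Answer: 9586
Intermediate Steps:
T = 64 (T = -7 + 71 = 64)
C = 64
C*151 - 78 = 64*151 - 78 = 9664 - 78 = 9586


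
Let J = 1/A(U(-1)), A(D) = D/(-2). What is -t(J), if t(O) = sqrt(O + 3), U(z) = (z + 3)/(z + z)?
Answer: -sqrt(5) ≈ -2.2361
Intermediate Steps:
U(z) = (3 + z)/(2*z) (U(z) = (3 + z)/((2*z)) = (3 + z)*(1/(2*z)) = (3 + z)/(2*z))
A(D) = -D/2 (A(D) = D*(-1/2) = -D/2)
J = 2 (J = 1/(-(3 - 1)/(4*(-1))) = 1/(-(-1)*2/4) = 1/(-1/2*(-1)) = 1/(1/2) = 2)
t(O) = sqrt(3 + O)
-t(J) = -sqrt(3 + 2) = -sqrt(5)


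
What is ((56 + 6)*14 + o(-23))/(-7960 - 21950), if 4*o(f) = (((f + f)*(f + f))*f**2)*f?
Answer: 1287095/5982 ≈ 215.16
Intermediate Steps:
o(f) = f**5 (o(f) = ((((f + f)*(f + f))*f**2)*f)/4 = ((((2*f)*(2*f))*f**2)*f)/4 = (((4*f**2)*f**2)*f)/4 = ((4*f**4)*f)/4 = (4*f**5)/4 = f**5)
((56 + 6)*14 + o(-23))/(-7960 - 21950) = ((56 + 6)*14 + (-23)**5)/(-7960 - 21950) = (62*14 - 6436343)/(-29910) = (868 - 6436343)*(-1/29910) = -6435475*(-1/29910) = 1287095/5982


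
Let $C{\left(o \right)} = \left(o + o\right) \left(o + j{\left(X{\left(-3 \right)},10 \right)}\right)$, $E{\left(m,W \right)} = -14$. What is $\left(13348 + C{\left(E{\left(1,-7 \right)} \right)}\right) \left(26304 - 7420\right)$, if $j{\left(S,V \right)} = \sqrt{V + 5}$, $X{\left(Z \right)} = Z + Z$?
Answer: $259466160 - 528752 \sqrt{15} \approx 2.5742 \cdot 10^{8}$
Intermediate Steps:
$X{\left(Z \right)} = 2 Z$
$j{\left(S,V \right)} = \sqrt{5 + V}$
$C{\left(o \right)} = 2 o \left(o + \sqrt{15}\right)$ ($C{\left(o \right)} = \left(o + o\right) \left(o + \sqrt{5 + 10}\right) = 2 o \left(o + \sqrt{15}\right)$)
$\left(13348 + C{\left(E{\left(1,-7 \right)} \right)}\right) \left(26304 - 7420\right) = \left(13348 + 2 \left(-14\right) \left(-14 + \sqrt{15}\right)\right) \left(26304 - 7420\right) = \left(13348 + \left(392 - 28 \sqrt{15}\right)\right) \left(26304 - 7420\right) = \left(13740 - 28 \sqrt{15}\right) 18884 = 259466160 - 528752 \sqrt{15}$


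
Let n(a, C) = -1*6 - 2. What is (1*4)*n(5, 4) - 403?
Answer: -435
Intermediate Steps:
n(a, C) = -8 (n(a, C) = -6 - 2 = -8)
(1*4)*n(5, 4) - 403 = (1*4)*(-8) - 403 = 4*(-8) - 403 = -32 - 403 = -435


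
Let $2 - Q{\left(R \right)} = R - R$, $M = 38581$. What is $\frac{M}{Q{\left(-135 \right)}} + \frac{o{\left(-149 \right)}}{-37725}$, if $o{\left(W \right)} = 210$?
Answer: $\frac{97031187}{5030} \approx 19291.0$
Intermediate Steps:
$Q{\left(R \right)} = 2$ ($Q{\left(R \right)} = 2 - \left(R - R\right) = 2 - 0 = 2 + 0 = 2$)
$\frac{M}{Q{\left(-135 \right)}} + \frac{o{\left(-149 \right)}}{-37725} = \frac{38581}{2} + \frac{210}{-37725} = 38581 \cdot \frac{1}{2} + 210 \left(- \frac{1}{37725}\right) = \frac{38581}{2} - \frac{14}{2515} = \frac{97031187}{5030}$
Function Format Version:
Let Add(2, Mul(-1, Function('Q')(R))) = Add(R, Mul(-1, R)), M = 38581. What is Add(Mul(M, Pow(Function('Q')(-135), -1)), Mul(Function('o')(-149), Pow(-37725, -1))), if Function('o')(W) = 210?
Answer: Rational(97031187, 5030) ≈ 19291.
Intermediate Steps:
Function('Q')(R) = 2 (Function('Q')(R) = Add(2, Mul(-1, Add(R, Mul(-1, R)))) = Add(2, Mul(-1, 0)) = Add(2, 0) = 2)
Add(Mul(M, Pow(Function('Q')(-135), -1)), Mul(Function('o')(-149), Pow(-37725, -1))) = Add(Mul(38581, Pow(2, -1)), Mul(210, Pow(-37725, -1))) = Add(Mul(38581, Rational(1, 2)), Mul(210, Rational(-1, 37725))) = Add(Rational(38581, 2), Rational(-14, 2515)) = Rational(97031187, 5030)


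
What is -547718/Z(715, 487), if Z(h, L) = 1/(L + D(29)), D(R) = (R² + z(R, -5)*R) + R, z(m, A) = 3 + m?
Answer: -1251535630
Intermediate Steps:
D(R) = R + R² + R*(3 + R) (D(R) = (R² + (3 + R)*R) + R = (R² + R*(3 + R)) + R = R + R² + R*(3 + R))
Z(h, L) = 1/(1798 + L) (Z(h, L) = 1/(L + 2*29*(2 + 29)) = 1/(L + 2*29*31) = 1/(L + 1798) = 1/(1798 + L))
-547718/Z(715, 487) = -547718/(1/(1798 + 487)) = -547718/(1/2285) = -547718/1/2285 = -547718*2285 = -1251535630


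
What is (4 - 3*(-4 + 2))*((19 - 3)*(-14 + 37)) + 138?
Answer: 3818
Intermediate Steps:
(4 - 3*(-4 + 2))*((19 - 3)*(-14 + 37)) + 138 = (4 - 3*(-2))*(16*23) + 138 = (4 + 6)*368 + 138 = 10*368 + 138 = 3680 + 138 = 3818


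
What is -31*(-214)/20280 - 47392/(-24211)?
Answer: 560862767/245499540 ≈ 2.2846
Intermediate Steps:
-31*(-214)/20280 - 47392/(-24211) = 6634*(1/20280) - 47392*(-1/24211) = 3317/10140 + 47392/24211 = 560862767/245499540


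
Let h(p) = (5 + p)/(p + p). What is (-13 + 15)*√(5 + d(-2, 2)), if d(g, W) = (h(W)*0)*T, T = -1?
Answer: 2*√5 ≈ 4.4721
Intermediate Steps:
h(p) = (5 + p)/(2*p) (h(p) = (5 + p)/((2*p)) = (5 + p)*(1/(2*p)) = (5 + p)/(2*p))
d(g, W) = 0 (d(g, W) = (((5 + W)/(2*W))*0)*(-1) = 0*(-1) = 0)
(-13 + 15)*√(5 + d(-2, 2)) = (-13 + 15)*√(5 + 0) = 2*√5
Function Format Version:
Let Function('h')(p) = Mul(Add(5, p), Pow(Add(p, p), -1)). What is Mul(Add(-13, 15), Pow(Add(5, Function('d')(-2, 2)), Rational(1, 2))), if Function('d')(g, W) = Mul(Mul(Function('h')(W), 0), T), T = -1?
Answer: Mul(2, Pow(5, Rational(1, 2))) ≈ 4.4721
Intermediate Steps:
Function('h')(p) = Mul(Rational(1, 2), Pow(p, -1), Add(5, p)) (Function('h')(p) = Mul(Add(5, p), Pow(Mul(2, p), -1)) = Mul(Add(5, p), Mul(Rational(1, 2), Pow(p, -1))) = Mul(Rational(1, 2), Pow(p, -1), Add(5, p)))
Function('d')(g, W) = 0 (Function('d')(g, W) = Mul(Mul(Mul(Rational(1, 2), Pow(W, -1), Add(5, W)), 0), -1) = Mul(0, -1) = 0)
Mul(Add(-13, 15), Pow(Add(5, Function('d')(-2, 2)), Rational(1, 2))) = Mul(Add(-13, 15), Pow(Add(5, 0), Rational(1, 2))) = Mul(2, Pow(5, Rational(1, 2)))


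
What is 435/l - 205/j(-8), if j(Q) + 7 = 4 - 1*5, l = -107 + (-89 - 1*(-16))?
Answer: 557/24 ≈ 23.208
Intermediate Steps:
l = -180 (l = -107 + (-89 + 16) = -107 - 73 = -180)
j(Q) = -8 (j(Q) = -7 + (4 - 1*5) = -7 + (4 - 5) = -7 - 1 = -8)
435/l - 205/j(-8) = 435/(-180) - 205/(-8) = 435*(-1/180) - 205*(-⅛) = -29/12 + 205/8 = 557/24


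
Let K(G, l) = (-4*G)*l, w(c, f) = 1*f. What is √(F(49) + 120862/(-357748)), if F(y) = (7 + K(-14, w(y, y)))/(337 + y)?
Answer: √2022839324971682/17261341 ≈ 2.6056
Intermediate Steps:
w(c, f) = f
K(G, l) = -4*G*l
F(y) = (7 + 56*y)/(337 + y) (F(y) = (7 - 4*(-14)*y)/(337 + y) = (7 + 56*y)/(337 + y))
√(F(49) + 120862/(-357748)) = √(7*(1 + 8*49)/(337 + 49) + 120862/(-357748)) = √(7*(1 + 392)/386 + 120862*(-1/357748)) = √(7*(1/386)*393 - 60431/178874) = √(2751/386 - 60431/178874) = √(117189002/17261341) = √2022839324971682/17261341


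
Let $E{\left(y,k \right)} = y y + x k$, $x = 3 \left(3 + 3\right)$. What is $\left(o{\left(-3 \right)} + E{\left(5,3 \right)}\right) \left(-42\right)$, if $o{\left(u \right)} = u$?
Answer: $-3192$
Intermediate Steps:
$x = 18$ ($x = 3 \cdot 6 = 18$)
$E{\left(y,k \right)} = y^{2} + 18 k$ ($E{\left(y,k \right)} = y y + 18 k = y^{2} + 18 k$)
$\left(o{\left(-3 \right)} + E{\left(5,3 \right)}\right) \left(-42\right) = \left(-3 + \left(5^{2} + 18 \cdot 3\right)\right) \left(-42\right) = \left(-3 + \left(25 + 54\right)\right) \left(-42\right) = \left(-3 + 79\right) \left(-42\right) = 76 \left(-42\right) = -3192$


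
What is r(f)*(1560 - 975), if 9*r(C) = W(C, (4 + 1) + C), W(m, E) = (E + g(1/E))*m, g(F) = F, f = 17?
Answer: 535925/22 ≈ 24360.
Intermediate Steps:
W(m, E) = m*(E + 1/E) (W(m, E) = (E + 1/E)*m = m*(E + 1/E))
r(C) = C/(9*(5 + C)) + C*(5 + C)/9 (r(C) = (((4 + 1) + C)*C + C/((4 + 1) + C))/9 = ((5 + C)*C + C/(5 + C))/9 = (C*(5 + C) + C/(5 + C))/9 = (C/(5 + C) + C*(5 + C))/9 = C/(9*(5 + C)) + C*(5 + C)/9)
r(f)*(1560 - 975) = ((1/9)*17*(1 + (5 + 17)**2)/(5 + 17))*(1560 - 975) = ((1/9)*17*(1 + 22**2)/22)*585 = ((1/9)*17*(1/22)*(1 + 484))*585 = ((1/9)*17*(1/22)*485)*585 = (8245/198)*585 = 535925/22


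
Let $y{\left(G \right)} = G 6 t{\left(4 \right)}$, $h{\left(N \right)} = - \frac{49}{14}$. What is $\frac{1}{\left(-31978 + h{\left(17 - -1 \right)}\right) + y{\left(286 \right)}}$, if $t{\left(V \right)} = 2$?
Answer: $- \frac{2}{57099} \approx -3.5027 \cdot 10^{-5}$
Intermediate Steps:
$h{\left(N \right)} = - \frac{7}{2}$ ($h{\left(N \right)} = \left(-49\right) \frac{1}{14} = - \frac{7}{2}$)
$y{\left(G \right)} = 12 G$ ($y{\left(G \right)} = G 6 \cdot 2 = 6 G 2 = 12 G$)
$\frac{1}{\left(-31978 + h{\left(17 - -1 \right)}\right) + y{\left(286 \right)}} = \frac{1}{\left(-31978 - \frac{7}{2}\right) + 12 \cdot 286} = \frac{1}{- \frac{63963}{2} + 3432} = \frac{1}{- \frac{57099}{2}} = - \frac{2}{57099}$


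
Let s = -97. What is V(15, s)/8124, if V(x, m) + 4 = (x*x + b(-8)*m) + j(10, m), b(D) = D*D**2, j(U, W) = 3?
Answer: 12472/2031 ≈ 6.1408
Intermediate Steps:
b(D) = D**3
V(x, m) = -1 + x**2 - 512*m (V(x, m) = -4 + ((x*x + (-8)**3*m) + 3) = -4 + ((x**2 - 512*m) + 3) = -4 + (3 + x**2 - 512*m) = -1 + x**2 - 512*m)
V(15, s)/8124 = (-1 + 15**2 - 512*(-97))/8124 = (-1 + 225 + 49664)*(1/8124) = 49888*(1/8124) = 12472/2031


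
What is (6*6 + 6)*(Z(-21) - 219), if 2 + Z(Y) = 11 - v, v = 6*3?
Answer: -9576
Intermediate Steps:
v = 18
Z(Y) = -9 (Z(Y) = -2 + (11 - 1*18) = -2 + (11 - 18) = -2 - 7 = -9)
(6*6 + 6)*(Z(-21) - 219) = (6*6 + 6)*(-9 - 219) = (36 + 6)*(-228) = 42*(-228) = -9576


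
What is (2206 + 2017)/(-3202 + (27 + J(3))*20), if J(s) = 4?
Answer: -4223/2582 ≈ -1.6356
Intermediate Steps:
(2206 + 2017)/(-3202 + (27 + J(3))*20) = (2206 + 2017)/(-3202 + (27 + 4)*20) = 4223/(-3202 + 31*20) = 4223/(-3202 + 620) = 4223/(-2582) = 4223*(-1/2582) = -4223/2582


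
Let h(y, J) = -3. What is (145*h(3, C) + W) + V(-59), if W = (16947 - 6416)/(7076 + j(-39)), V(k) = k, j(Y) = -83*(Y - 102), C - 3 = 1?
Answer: -9266295/18779 ≈ -493.44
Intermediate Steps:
C = 4 (C = 3 + 1 = 4)
j(Y) = 8466 - 83*Y (j(Y) = -83*(-102 + Y) = 8466 - 83*Y)
W = 10531/18779 (W = (16947 - 6416)/(7076 + (8466 - 83*(-39))) = 10531/(7076 + (8466 + 3237)) = 10531/(7076 + 11703) = 10531/18779 ≈ 0.56079)
(145*h(3, C) + W) + V(-59) = (145*(-3) + 10531/18779) - 59 = (-435 + 10531/18779) - 59 = -8158334/18779 - 59 = -9266295/18779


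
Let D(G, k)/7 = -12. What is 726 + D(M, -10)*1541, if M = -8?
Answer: -128718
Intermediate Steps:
D(G, k) = -84 (D(G, k) = 7*(-12) = -84)
726 + D(M, -10)*1541 = 726 - 84*1541 = 726 - 129444 = -128718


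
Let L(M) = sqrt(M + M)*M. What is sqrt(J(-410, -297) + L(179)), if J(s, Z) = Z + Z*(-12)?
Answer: sqrt(3267 + 179*sqrt(358)) ≈ 81.571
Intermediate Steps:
J(s, Z) = -11*Z (J(s, Z) = Z - 12*Z = -11*Z)
L(M) = sqrt(2)*M**(3/2) (L(M) = sqrt(2*M)*M = (sqrt(2)*sqrt(M))*M = sqrt(2)*M**(3/2))
sqrt(J(-410, -297) + L(179)) = sqrt(-11*(-297) + sqrt(2)*179**(3/2)) = sqrt(3267 + sqrt(2)*(179*sqrt(179))) = sqrt(3267 + 179*sqrt(358))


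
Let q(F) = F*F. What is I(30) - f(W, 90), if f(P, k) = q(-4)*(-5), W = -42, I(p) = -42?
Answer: 38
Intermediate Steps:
q(F) = F²
f(P, k) = -80 (f(P, k) = (-4)²*(-5) = 16*(-5) = -80)
I(30) - f(W, 90) = -42 - 1*(-80) = -42 + 80 = 38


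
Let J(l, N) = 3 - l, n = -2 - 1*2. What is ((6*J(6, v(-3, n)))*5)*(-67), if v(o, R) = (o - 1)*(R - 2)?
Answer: 6030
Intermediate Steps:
n = -4 (n = -2 - 2 = -4)
v(o, R) = (-1 + o)*(-2 + R)
((6*J(6, v(-3, n)))*5)*(-67) = ((6*(3 - 1*6))*5)*(-67) = ((6*(3 - 6))*5)*(-67) = ((6*(-3))*5)*(-67) = -18*5*(-67) = -90*(-67) = 6030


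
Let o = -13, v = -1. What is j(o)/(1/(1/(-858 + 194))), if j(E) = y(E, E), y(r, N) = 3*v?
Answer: 3/664 ≈ 0.0045181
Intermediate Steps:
y(r, N) = -3 (y(r, N) = 3*(-1) = -3)
j(E) = -3
j(o)/(1/(1/(-858 + 194))) = -3/(-858 + 194) = -3/(-664) = -3*(-1/664) = 3/664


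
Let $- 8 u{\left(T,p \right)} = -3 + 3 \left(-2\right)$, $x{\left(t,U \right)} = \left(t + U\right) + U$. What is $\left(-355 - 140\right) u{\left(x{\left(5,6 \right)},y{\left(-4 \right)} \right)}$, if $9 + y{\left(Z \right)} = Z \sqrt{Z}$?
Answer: $- \frac{4455}{8} \approx -556.88$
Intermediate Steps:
$x{\left(t,U \right)} = t + 2 U$ ($x{\left(t,U \right)} = \left(U + t\right) + U = t + 2 U$)
$y{\left(Z \right)} = -9 + Z^{\frac{3}{2}}$ ($y{\left(Z \right)} = -9 + Z \sqrt{Z} = -9 + Z^{\frac{3}{2}}$)
$u{\left(T,p \right)} = \frac{9}{8}$ ($u{\left(T,p \right)} = - \frac{-3 + 3 \left(-2\right)}{8} = - \frac{-3 - 6}{8} = \left(- \frac{1}{8}\right) \left(-9\right) = \frac{9}{8}$)
$\left(-355 - 140\right) u{\left(x{\left(5,6 \right)},y{\left(-4 \right)} \right)} = \left(-355 - 140\right) \frac{9}{8} = \left(-495\right) \frac{9}{8} = - \frac{4455}{8}$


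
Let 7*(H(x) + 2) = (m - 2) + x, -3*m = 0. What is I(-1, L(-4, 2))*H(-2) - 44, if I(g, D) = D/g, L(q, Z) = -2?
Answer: -344/7 ≈ -49.143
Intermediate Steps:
m = 0 (m = -1/3*0 = 0)
H(x) = -16/7 + x/7 (H(x) = -2 + ((0 - 2) + x)/7 = -2 + (-2 + x)/7 = -2 + (-2/7 + x/7) = -16/7 + x/7)
I(-1, L(-4, 2))*H(-2) - 44 = (-2/(-1))*(-16/7 + (1/7)*(-2)) - 44 = (-2*(-1))*(-16/7 - 2/7) - 44 = 2*(-18/7) - 44 = -36/7 - 44 = -344/7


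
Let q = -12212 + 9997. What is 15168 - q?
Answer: 17383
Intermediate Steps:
q = -2215
15168 - q = 15168 - 1*(-2215) = 15168 + 2215 = 17383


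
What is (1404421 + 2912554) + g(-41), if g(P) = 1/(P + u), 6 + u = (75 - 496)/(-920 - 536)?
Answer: 293601785269/68011 ≈ 4.3170e+6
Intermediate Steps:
u = -8315/1456 (u = -6 + (75 - 496)/(-920 - 536) = -6 - 421/(-1456) = -6 - 421*(-1/1456) = -6 + 421/1456 = -8315/1456 ≈ -5.7109)
g(P) = 1/(-8315/1456 + P) (g(P) = 1/(P - 8315/1456) = 1/(-8315/1456 + P))
(1404421 + 2912554) + g(-41) = (1404421 + 2912554) + 1456/(-8315 + 1456*(-41)) = 4316975 + 1456/(-8315 - 59696) = 4316975 + 1456/(-68011) = 4316975 + 1456*(-1/68011) = 4316975 - 1456/68011 = 293601785269/68011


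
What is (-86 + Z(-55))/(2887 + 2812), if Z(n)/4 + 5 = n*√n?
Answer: -106/5699 - 220*I*√55/5699 ≈ -0.0186 - 0.28629*I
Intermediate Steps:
Z(n) = -20 + 4*n^(3/2) (Z(n) = -20 + 4*(n*√n) = -20 + 4*n^(3/2))
(-86 + Z(-55))/(2887 + 2812) = (-86 + (-20 + 4*(-55)^(3/2)))/(2887 + 2812) = (-86 + (-20 + 4*(-55*I*√55)))/5699 = (-86 + (-20 - 220*I*√55))*(1/5699) = (-106 - 220*I*√55)*(1/5699) = -106/5699 - 220*I*√55/5699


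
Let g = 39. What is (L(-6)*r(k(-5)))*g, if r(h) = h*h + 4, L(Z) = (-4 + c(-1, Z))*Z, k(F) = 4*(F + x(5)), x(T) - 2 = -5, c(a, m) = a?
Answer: 1202760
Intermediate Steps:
x(T) = -3 (x(T) = 2 - 5 = -3)
k(F) = -12 + 4*F (k(F) = 4*(F - 3) = 4*(-3 + F) = -12 + 4*F)
L(Z) = -5*Z (L(Z) = (-4 - 1)*Z = -5*Z)
r(h) = 4 + h**2 (r(h) = h**2 + 4 = 4 + h**2)
(L(-6)*r(k(-5)))*g = ((-5*(-6))*(4 + (-12 + 4*(-5))**2))*39 = (30*(4 + (-12 - 20)**2))*39 = (30*(4 + (-32)**2))*39 = (30*(4 + 1024))*39 = (30*1028)*39 = 30840*39 = 1202760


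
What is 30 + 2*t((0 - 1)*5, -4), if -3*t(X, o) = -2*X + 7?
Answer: 56/3 ≈ 18.667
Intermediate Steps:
t(X, o) = -7/3 + 2*X/3 (t(X, o) = -(-2*X + 7)/3 = -(7 - 2*X)/3 = -7/3 + 2*X/3)
30 + 2*t((0 - 1)*5, -4) = 30 + 2*(-7/3 + 2*((0 - 1)*5)/3) = 30 + 2*(-7/3 + 2*(-1*5)/3) = 30 + 2*(-7/3 + (⅔)*(-5)) = 30 + 2*(-7/3 - 10/3) = 30 + 2*(-17/3) = 30 - 34/3 = 56/3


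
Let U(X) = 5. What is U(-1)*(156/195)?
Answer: 4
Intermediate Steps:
U(-1)*(156/195) = 5*(156/195) = 5*(156*(1/195)) = 5*(⅘) = 4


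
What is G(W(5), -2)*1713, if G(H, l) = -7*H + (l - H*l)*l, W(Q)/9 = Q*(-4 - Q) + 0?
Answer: 7638267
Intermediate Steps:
W(Q) = 9*Q*(-4 - Q) (W(Q) = 9*(Q*(-4 - Q) + 0) = 9*(Q*(-4 - Q)) = 9*Q*(-4 - Q))
G(H, l) = -7*H + l*(l - H*l) (G(H, l) = -7*H + (l - H*l)*l = -7*H + l*(l - H*l))
G(W(5), -2)*1713 = ((-2)² - (-63)*5*(4 + 5) - 1*(-9*5*(4 + 5))*(-2)²)*1713 = (4 - (-63)*5*9 - 1*(-9*5*9)*4)*1713 = (4 - 7*(-405) - 1*(-405)*4)*1713 = (4 + 2835 + 1620)*1713 = 4459*1713 = 7638267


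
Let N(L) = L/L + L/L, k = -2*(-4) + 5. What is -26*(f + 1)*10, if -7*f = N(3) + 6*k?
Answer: 18980/7 ≈ 2711.4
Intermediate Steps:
k = 13 (k = 8 + 5 = 13)
N(L) = 2 (N(L) = 1 + 1 = 2)
f = -80/7 (f = -(2 + 6*13)/7 = -(2 + 78)/7 = -1/7*80 = -80/7 ≈ -11.429)
-26*(f + 1)*10 = -26*(-80/7 + 1)*10 = -(-1898)*10/7 = -26*(-730/7) = 18980/7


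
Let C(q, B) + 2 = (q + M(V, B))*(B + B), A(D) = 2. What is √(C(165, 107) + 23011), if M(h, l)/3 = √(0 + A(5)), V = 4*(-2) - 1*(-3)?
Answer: √(58319 + 642*√2) ≈ 243.37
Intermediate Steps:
V = -5 (V = -8 + 3 = -5)
M(h, l) = 3*√2 (M(h, l) = 3*√(0 + 2) = 3*√2)
C(q, B) = -2 + 2*B*(q + 3*√2) (C(q, B) = -2 + (q + 3*√2)*(B + B) = -2 + (q + 3*√2)*(2*B) = -2 + 2*B*(q + 3*√2))
√(C(165, 107) + 23011) = √((-2 + 2*107*165 + 6*107*√2) + 23011) = √((-2 + 35310 + 642*√2) + 23011) = √((35308 + 642*√2) + 23011) = √(58319 + 642*√2)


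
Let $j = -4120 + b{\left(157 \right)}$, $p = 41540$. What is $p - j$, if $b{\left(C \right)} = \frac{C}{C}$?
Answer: $45659$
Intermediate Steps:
$b{\left(C \right)} = 1$
$j = -4119$ ($j = -4120 + 1 = -4119$)
$p - j = 41540 - -4119 = 41540 + 4119 = 45659$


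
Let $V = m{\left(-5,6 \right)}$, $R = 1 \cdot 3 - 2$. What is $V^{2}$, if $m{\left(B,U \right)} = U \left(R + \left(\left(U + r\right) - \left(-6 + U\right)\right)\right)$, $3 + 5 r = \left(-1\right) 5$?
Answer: $\frac{26244}{25} \approx 1049.8$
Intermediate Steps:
$r = - \frac{8}{5}$ ($r = - \frac{3}{5} + \frac{\left(-1\right) 5}{5} = - \frac{3}{5} + \frac{1}{5} \left(-5\right) = - \frac{3}{5} - 1 = - \frac{8}{5} \approx -1.6$)
$R = 1$ ($R = 3 - 2 = 1$)
$m{\left(B,U \right)} = \frac{27 U}{5}$ ($m{\left(B,U \right)} = U \left(1 + \left(\left(U - \frac{8}{5}\right) - \left(-6 + U\right)\right)\right) = U \left(1 + \left(\left(- \frac{8}{5} + U\right) - \left(-6 + U\right)\right)\right) = U \left(1 + \frac{22}{5}\right) = U \frac{27}{5} = \frac{27 U}{5}$)
$V = \frac{162}{5}$ ($V = \frac{27}{5} \cdot 6 = \frac{162}{5} \approx 32.4$)
$V^{2} = \left(\frac{162}{5}\right)^{2} = \frac{26244}{25}$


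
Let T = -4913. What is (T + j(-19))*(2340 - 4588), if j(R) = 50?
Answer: 10932024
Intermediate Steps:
(T + j(-19))*(2340 - 4588) = (-4913 + 50)*(2340 - 4588) = -4863*(-2248) = 10932024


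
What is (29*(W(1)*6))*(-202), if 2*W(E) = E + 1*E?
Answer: -35148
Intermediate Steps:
W(E) = E (W(E) = (E + 1*E)/2 = (E + E)/2 = (2*E)/2 = E)
(29*(W(1)*6))*(-202) = (29*(1*6))*(-202) = (29*6)*(-202) = 174*(-202) = -35148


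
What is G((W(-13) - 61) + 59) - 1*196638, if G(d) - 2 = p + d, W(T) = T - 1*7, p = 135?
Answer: -196523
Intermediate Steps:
W(T) = -7 + T (W(T) = T - 7 = -7 + T)
G(d) = 137 + d (G(d) = 2 + (135 + d) = 137 + d)
G((W(-13) - 61) + 59) - 1*196638 = (137 + (((-7 - 13) - 61) + 59)) - 1*196638 = (137 + ((-20 - 61) + 59)) - 196638 = (137 + (-81 + 59)) - 196638 = (137 - 22) - 196638 = 115 - 196638 = -196523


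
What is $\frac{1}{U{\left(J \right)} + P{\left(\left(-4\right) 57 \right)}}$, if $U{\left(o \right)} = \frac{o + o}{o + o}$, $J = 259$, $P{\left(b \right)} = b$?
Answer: $- \frac{1}{227} \approx -0.0044053$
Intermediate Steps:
$U{\left(o \right)} = 1$ ($U{\left(o \right)} = \frac{2 o}{2 o} = 2 o \frac{1}{2 o} = 1$)
$\frac{1}{U{\left(J \right)} + P{\left(\left(-4\right) 57 \right)}} = \frac{1}{1 - 228} = \frac{1}{-227} = - \frac{1}{227}$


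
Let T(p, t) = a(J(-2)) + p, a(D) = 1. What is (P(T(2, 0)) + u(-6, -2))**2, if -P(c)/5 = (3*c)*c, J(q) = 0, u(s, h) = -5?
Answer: 19600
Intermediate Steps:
T(p, t) = 1 + p
P(c) = -15*c**2 (P(c) = -5*3*c*c = -15*c**2)
(P(T(2, 0)) + u(-6, -2))**2 = (-15*(1 + 2)**2 - 5)**2 = (-15*3**2 - 5)**2 = (-15*9 - 5)**2 = (-135 - 5)**2 = (-140)**2 = 19600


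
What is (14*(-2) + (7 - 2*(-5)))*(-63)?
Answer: 693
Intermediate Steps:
(14*(-2) + (7 - 2*(-5)))*(-63) = (-28 + (7 + 10))*(-63) = (-28 + 17)*(-63) = -11*(-63) = 693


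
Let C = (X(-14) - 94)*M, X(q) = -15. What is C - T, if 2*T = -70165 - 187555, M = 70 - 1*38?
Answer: 125372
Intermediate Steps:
M = 32 (M = 70 - 38 = 32)
T = -128860 (T = (-70165 - 187555)/2 = (1/2)*(-257720) = -128860)
C = -3488 (C = (-15 - 94)*32 = -109*32 = -3488)
C - T = -3488 - 1*(-128860) = -3488 + 128860 = 125372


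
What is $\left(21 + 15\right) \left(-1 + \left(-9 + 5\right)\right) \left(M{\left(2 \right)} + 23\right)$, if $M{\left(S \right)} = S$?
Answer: $-4500$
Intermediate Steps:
$\left(21 + 15\right) \left(-1 + \left(-9 + 5\right)\right) \left(M{\left(2 \right)} + 23\right) = \left(21 + 15\right) \left(-1 + \left(-9 + 5\right)\right) \left(2 + 23\right) = 36 \left(-1 - 4\right) 25 = 36 \left(\left(-5\right) 25\right) = 36 \left(-125\right) = -4500$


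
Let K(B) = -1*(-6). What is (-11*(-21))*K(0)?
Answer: 1386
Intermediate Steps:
K(B) = 6
(-11*(-21))*K(0) = -11*(-21)*6 = 231*6 = 1386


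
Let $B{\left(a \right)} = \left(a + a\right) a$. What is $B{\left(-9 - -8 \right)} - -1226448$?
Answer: $1226450$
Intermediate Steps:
$B{\left(a \right)} = 2 a^{2}$ ($B{\left(a \right)} = 2 a a = 2 a^{2}$)
$B{\left(-9 - -8 \right)} - -1226448 = 2 \left(-9 - -8\right)^{2} - -1226448 = 2 \left(-9 + 8\right)^{2} + 1226448 = 2 \left(-1\right)^{2} + 1226448 = 2 \cdot 1 + 1226448 = 2 + 1226448 = 1226450$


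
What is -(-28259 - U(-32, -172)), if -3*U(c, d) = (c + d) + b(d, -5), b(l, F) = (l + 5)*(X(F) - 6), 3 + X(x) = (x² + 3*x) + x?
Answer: 84313/3 ≈ 28104.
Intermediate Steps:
X(x) = -3 + x² + 4*x (X(x) = -3 + ((x² + 3*x) + x) = -3 + (x² + 4*x) = -3 + x² + 4*x)
b(l, F) = (5 + l)*(-9 + F² + 4*F) (b(l, F) = (l + 5)*((-3 + F² + 4*F) - 6) = (5 + l)*(-9 + F² + 4*F))
U(c, d) = 20/3 + d - c/3 (U(c, d) = -((c + d) + (-45 - 6*d + 5*(-5)² + 20*(-5) + d*(-3 + (-5)² + 4*(-5))))/3 = -((c + d) + (-45 - 6*d + 5*25 - 100 + d*(-3 + 25 - 20)))/3 = -((c + d) + (-45 - 6*d + 125 - 100 + d*2))/3 = -((c + d) + (-45 - 6*d + 125 - 100 + 2*d))/3 = -((c + d) + (-20 - 4*d))/3 = -(-20 + c - 3*d)/3 = 20/3 + d - c/3)
-(-28259 - U(-32, -172)) = -(-28259 - (20/3 - 172 - ⅓*(-32))) = -(-28259 - (20/3 - 172 + 32/3)) = -(-28259 - 1*(-464/3)) = -(-28259 + 464/3) = -1*(-84313/3) = 84313/3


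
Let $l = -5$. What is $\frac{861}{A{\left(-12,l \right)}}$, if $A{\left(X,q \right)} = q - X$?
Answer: $123$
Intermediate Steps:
$\frac{861}{A{\left(-12,l \right)}} = \frac{861}{-5 - -12} = \frac{861}{-5 + 12} = \frac{861}{7} = 861 \cdot \frac{1}{7} = 123$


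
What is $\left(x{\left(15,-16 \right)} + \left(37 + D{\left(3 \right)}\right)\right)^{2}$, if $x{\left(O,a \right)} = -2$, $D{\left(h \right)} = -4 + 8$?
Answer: $1521$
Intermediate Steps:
$D{\left(h \right)} = 4$
$\left(x{\left(15,-16 \right)} + \left(37 + D{\left(3 \right)}\right)\right)^{2} = \left(-2 + \left(37 + 4\right)\right)^{2} = \left(-2 + 41\right)^{2} = 39^{2} = 1521$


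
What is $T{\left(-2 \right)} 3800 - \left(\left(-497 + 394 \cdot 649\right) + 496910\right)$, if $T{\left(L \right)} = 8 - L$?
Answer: $-714119$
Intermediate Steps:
$T{\left(-2 \right)} 3800 - \left(\left(-497 + 394 \cdot 649\right) + 496910\right) = \left(8 - -2\right) 3800 - \left(\left(-497 + 394 \cdot 649\right) + 496910\right) = \left(8 + 2\right) 3800 - \left(\left(-497 + 255706\right) + 496910\right) = 10 \cdot 3800 - \left(255209 + 496910\right) = 38000 - 752119 = -714119$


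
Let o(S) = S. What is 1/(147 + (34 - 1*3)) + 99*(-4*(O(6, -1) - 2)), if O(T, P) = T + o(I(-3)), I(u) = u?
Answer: -70487/178 ≈ -395.99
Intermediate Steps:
O(T, P) = -3 + T (O(T, P) = T - 3 = -3 + T)
1/(147 + (34 - 1*3)) + 99*(-4*(O(6, -1) - 2)) = 1/(147 + (34 - 1*3)) + 99*(-4*((-3 + 6) - 2)) = 1/(147 + (34 - 3)) + 99*(-4*(3 - 2)) = 1/(147 + 31) + 99*(-4*1) = 1/178 + 99*(-4) = 1/178 - 396 = -70487/178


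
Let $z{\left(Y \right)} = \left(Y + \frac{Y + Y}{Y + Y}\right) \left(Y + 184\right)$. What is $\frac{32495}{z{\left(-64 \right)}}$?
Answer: $- \frac{6499}{1512} \approx -4.2983$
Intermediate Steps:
$z{\left(Y \right)} = \left(1 + Y\right) \left(184 + Y\right)$ ($z{\left(Y \right)} = \left(Y + \frac{2 Y}{2 Y}\right) \left(184 + Y\right) = \left(Y + 2 Y \frac{1}{2 Y}\right) \left(184 + Y\right) = \left(Y + 1\right) \left(184 + Y\right) = \left(1 + Y\right) \left(184 + Y\right)$)
$\frac{32495}{z{\left(-64 \right)}} = \frac{32495}{184 + \left(-64\right)^{2} + 185 \left(-64\right)} = \frac{32495}{184 + 4096 - 11840} = \frac{32495}{-7560} = 32495 \left(- \frac{1}{7560}\right) = - \frac{6499}{1512}$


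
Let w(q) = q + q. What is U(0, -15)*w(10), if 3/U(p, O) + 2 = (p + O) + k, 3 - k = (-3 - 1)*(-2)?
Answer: -30/11 ≈ -2.7273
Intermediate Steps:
k = -5 (k = 3 - (-3 - 1)*(-2) = 3 - (-4)*(-2) = 3 - 1*8 = 3 - 8 = -5)
w(q) = 2*q
U(p, O) = 3/(-7 + O + p) (U(p, O) = 3/(-2 + ((p + O) - 5)) = 3/(-2 + ((O + p) - 5)) = 3/(-2 + (-5 + O + p)) = 3/(-7 + O + p))
U(0, -15)*w(10) = (3/(-7 - 15 + 0))*(2*10) = (3/(-22))*20 = (3*(-1/22))*20 = -3/22*20 = -30/11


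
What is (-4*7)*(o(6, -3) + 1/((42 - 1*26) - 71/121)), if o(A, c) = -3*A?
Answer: 936572/1865 ≈ 502.18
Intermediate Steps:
(-4*7)*(o(6, -3) + 1/((42 - 1*26) - 71/121)) = (-4*7)*(-3*6 + 1/((42 - 1*26) - 71/121)) = -28*(-18 + 1/((42 - 26) - 71*1/121)) = -28*(-18 + 1/(16 - 71/121)) = -28*(-18 + 1/(1865/121)) = -28*(-18 + 121/1865) = -28*(-33449/1865) = 936572/1865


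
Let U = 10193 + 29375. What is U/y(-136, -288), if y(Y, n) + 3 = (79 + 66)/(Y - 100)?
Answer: -9338048/853 ≈ -10947.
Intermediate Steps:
y(Y, n) = -3 + 145/(-100 + Y) (y(Y, n) = -3 + (79 + 66)/(Y - 100) = -3 + 145/(-100 + Y))
U = 39568
U/y(-136, -288) = 39568/(((445 - 3*(-136))/(-100 - 136))) = 39568/(((445 + 408)/(-236))) = 39568/((-1/236*853)) = 39568/(-853/236) = 39568*(-236/853) = -9338048/853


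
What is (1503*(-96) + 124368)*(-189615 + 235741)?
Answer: -918829920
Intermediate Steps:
(1503*(-96) + 124368)*(-189615 + 235741) = (-144288 + 124368)*46126 = -19920*46126 = -918829920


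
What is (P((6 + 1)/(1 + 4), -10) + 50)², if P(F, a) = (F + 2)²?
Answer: 2368521/625 ≈ 3789.6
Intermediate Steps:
P(F, a) = (2 + F)²
(P((6 + 1)/(1 + 4), -10) + 50)² = ((2 + (6 + 1)/(1 + 4))² + 50)² = ((2 + 7/5)² + 50)² = ((17/5)² + 50)² = (289/25 + 50)² = (1539/25)² = 2368521/625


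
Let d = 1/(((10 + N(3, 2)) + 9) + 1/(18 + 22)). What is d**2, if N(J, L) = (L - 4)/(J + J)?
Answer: 14400/5031049 ≈ 0.0028622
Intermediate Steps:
N(J, L) = (-4 + L)/(2*J) (N(J, L) = (-4 + L)/((2*J)) = (-4 + L)*(1/(2*J)) = (-4 + L)/(2*J))
d = 120/2243 (d = 1/(((10 + (1/2)*(-4 + 2)/3) + 9) + 1/(18 + 22)) = 1/(((10 + (1/2)*(1/3)*(-2)) + 9) + 1/40) = 1/(((10 - 1/3) + 9) + 1/40) = 1/((29/3 + 9) + 1/40) = 1/(56/3 + 1/40) = 1/(2243/120) = 120/2243 ≈ 0.053500)
d**2 = (120/2243)**2 = 14400/5031049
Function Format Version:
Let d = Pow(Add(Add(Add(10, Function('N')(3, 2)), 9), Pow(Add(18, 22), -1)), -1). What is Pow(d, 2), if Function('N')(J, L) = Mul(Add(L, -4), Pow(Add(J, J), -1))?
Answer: Rational(14400, 5031049) ≈ 0.0028622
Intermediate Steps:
Function('N')(J, L) = Mul(Rational(1, 2), Pow(J, -1), Add(-4, L)) (Function('N')(J, L) = Mul(Add(-4, L), Pow(Mul(2, J), -1)) = Mul(Add(-4, L), Mul(Rational(1, 2), Pow(J, -1))) = Mul(Rational(1, 2), Pow(J, -1), Add(-4, L)))
d = Rational(120, 2243) (d = Pow(Add(Add(Add(10, Mul(Rational(1, 2), Pow(3, -1), Add(-4, 2))), 9), Pow(Add(18, 22), -1)), -1) = Pow(Add(Add(Add(10, Mul(Rational(1, 2), Rational(1, 3), -2)), 9), Pow(40, -1)), -1) = Pow(Add(Add(Add(10, Rational(-1, 3)), 9), Rational(1, 40)), -1) = Pow(Add(Add(Rational(29, 3), 9), Rational(1, 40)), -1) = Pow(Add(Rational(56, 3), Rational(1, 40)), -1) = Pow(Rational(2243, 120), -1) = Rational(120, 2243) ≈ 0.053500)
Pow(d, 2) = Pow(Rational(120, 2243), 2) = Rational(14400, 5031049)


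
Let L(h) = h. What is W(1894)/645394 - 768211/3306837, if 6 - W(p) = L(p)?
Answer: -251021039195/1067106379389 ≈ -0.23524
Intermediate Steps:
W(p) = 6 - p
W(1894)/645394 - 768211/3306837 = (6 - 1*1894)/645394 - 768211/3306837 = (6 - 1894)*(1/645394) - 768211*1/3306837 = -1888*1/645394 - 768211/3306837 = -944/322697 - 768211/3306837 = -251021039195/1067106379389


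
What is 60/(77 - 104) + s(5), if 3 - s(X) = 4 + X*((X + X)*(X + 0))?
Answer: -2279/9 ≈ -253.22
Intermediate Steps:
s(X) = -1 - 2*X³ (s(X) = 3 - (4 + X*((X + X)*(X + 0))) = 3 - (4 + X*((2*X)*X)) = 3 - (4 + X*(2*X²)) = 3 - (4 + 2*X³) = 3 + (-4 - 2*X³) = -1 - 2*X³)
60/(77 - 104) + s(5) = 60/(77 - 104) + (-1 - 2*5³) = 60/(-27) + (-1 - 2*125) = 60*(-1/27) + (-1 - 250) = -20/9 - 251 = -2279/9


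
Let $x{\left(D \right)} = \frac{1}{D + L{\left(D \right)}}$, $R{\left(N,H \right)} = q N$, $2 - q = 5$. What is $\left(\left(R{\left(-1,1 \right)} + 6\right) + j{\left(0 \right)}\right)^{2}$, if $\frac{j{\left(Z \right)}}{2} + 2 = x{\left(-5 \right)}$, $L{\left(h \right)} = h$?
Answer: $\frac{576}{25} \approx 23.04$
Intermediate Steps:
$q = -3$ ($q = 2 - 5 = -3$)
$R{\left(N,H \right)} = - 3 N$
$x{\left(D \right)} = \frac{1}{2 D}$ ($x{\left(D \right)} = \frac{1}{D + D} = \frac{1}{2 D}$)
$j{\left(Z \right)} = - \frac{21}{5}$ ($j{\left(Z \right)} = -4 + 2 \frac{1}{2 \left(-5\right)} = -4 + 2 \cdot \frac{1}{2} \left(- \frac{1}{5}\right) = -4 + 2 \left(- \frac{1}{10}\right) = -4 - \frac{1}{5} = - \frac{21}{5}$)
$\left(\left(R{\left(-1,1 \right)} + 6\right) + j{\left(0 \right)}\right)^{2} = \left(\left(\left(-3\right) \left(-1\right) + 6\right) - \frac{21}{5}\right)^{2} = \left(\left(3 + 6\right) - \frac{21}{5}\right)^{2} = \left(9 - \frac{21}{5}\right)^{2} = \left(\frac{24}{5}\right)^{2} = \frac{576}{25}$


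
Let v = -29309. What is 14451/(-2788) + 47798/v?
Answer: -556805183/81713492 ≈ -6.8141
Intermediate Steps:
14451/(-2788) + 47798/v = 14451/(-2788) + 47798/(-29309) = 14451*(-1/2788) + 47798*(-1/29309) = -14451/2788 - 47798/29309 = -556805183/81713492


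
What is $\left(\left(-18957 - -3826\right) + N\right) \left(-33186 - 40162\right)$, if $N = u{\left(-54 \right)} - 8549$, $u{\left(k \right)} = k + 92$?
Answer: $1734093416$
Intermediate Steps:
$u{\left(k \right)} = 92 + k$
$N = -8511$ ($N = \left(92 - 54\right) - 8549 = 38 - 8549 = -8511$)
$\left(\left(-18957 - -3826\right) + N\right) \left(-33186 - 40162\right) = \left(\left(-18957 - -3826\right) - 8511\right) \left(-33186 - 40162\right) = \left(\left(-18957 + 3826\right) - 8511\right) \left(-73348\right) = \left(-15131 - 8511\right) \left(-73348\right) = \left(-23642\right) \left(-73348\right) = 1734093416$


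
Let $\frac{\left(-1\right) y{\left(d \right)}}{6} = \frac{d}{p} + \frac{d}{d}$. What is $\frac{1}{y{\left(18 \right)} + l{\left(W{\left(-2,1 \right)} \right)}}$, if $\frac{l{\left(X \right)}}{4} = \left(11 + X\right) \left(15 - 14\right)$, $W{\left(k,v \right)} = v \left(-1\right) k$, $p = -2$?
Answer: $\frac{1}{100} \approx 0.01$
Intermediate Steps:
$W{\left(k,v \right)} = - k v$ ($W{\left(k,v \right)} = - v k = - k v$)
$l{\left(X \right)} = 44 + 4 X$ ($l{\left(X \right)} = 4 \left(11 + X\right) \left(15 - 14\right) = 4 \left(11 + X\right) 1 = 4 \left(11 + X\right) = 44 + 4 X$)
$y{\left(d \right)} = -6 + 3 d$ ($y{\left(d \right)} = - 6 \left(\frac{d}{-2} + \frac{d}{d}\right) = - 6 \left(d \left(- \frac{1}{2}\right) + 1\right) = - 6 \left(- \frac{d}{2} + 1\right) = - 6 \left(1 - \frac{d}{2}\right) = -6 + 3 d$)
$\frac{1}{y{\left(18 \right)} + l{\left(W{\left(-2,1 \right)} \right)}} = \frac{1}{\left(-6 + 3 \cdot 18\right) + \left(44 + 4 \left(\left(-1\right) \left(-2\right) 1\right)\right)} = \frac{1}{\left(-6 + 54\right) + \left(44 + 4 \cdot 2\right)} = \frac{1}{48 + \left(44 + 8\right)} = \frac{1}{48 + 52} = \frac{1}{100}$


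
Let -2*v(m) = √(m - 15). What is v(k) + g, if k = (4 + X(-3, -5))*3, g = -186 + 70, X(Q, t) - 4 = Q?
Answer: -116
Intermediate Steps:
X(Q, t) = 4 + Q
g = -116
k = 15 (k = (4 + (4 - 3))*3 = (4 + 1)*3 = 5*3 = 15)
v(m) = -√(-15 + m)/2 (v(m) = -√(m - 15)/2 = -√(-15 + m)/2)
v(k) + g = -√(-15 + 15)/2 - 116 = -√0/2 - 116 = -½*0 - 116 = 0 - 116 = -116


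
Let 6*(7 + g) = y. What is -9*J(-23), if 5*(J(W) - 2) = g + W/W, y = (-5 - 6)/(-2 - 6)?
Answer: -609/80 ≈ -7.6125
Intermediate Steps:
y = 11/8 (y = -11/(-8) = -11*(-⅛) = 11/8 ≈ 1.3750)
g = -325/48 (g = -7 + (⅙)*(11/8) = -7 + 11/48 = -325/48 ≈ -6.7708)
J(W) = 203/240 (J(W) = 2 + (-325/48 + W/W)/5 = 2 + (-325/48 + 1)/5 = 2 + (⅕)*(-277/48) = 2 - 277/240 = 203/240)
-9*J(-23) = -9*203/240 = -609/80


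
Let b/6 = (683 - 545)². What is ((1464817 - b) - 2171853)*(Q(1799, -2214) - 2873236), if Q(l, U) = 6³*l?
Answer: 2040644687600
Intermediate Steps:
Q(l, U) = 216*l
b = 114264 (b = 6*(683 - 545)² = 6*138² = 6*19044 = 114264)
((1464817 - b) - 2171853)*(Q(1799, -2214) - 2873236) = ((1464817 - 1*114264) - 2171853)*(216*1799 - 2873236) = ((1464817 - 114264) - 2171853)*(388584 - 2873236) = (1350553 - 2171853)*(-2484652) = -821300*(-2484652) = 2040644687600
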